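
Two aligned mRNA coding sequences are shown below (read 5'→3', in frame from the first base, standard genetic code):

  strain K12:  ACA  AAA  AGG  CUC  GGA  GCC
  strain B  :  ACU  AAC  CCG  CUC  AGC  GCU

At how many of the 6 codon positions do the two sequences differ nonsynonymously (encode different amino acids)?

3

Codon 1: ACA Thr / ACU Thr — synonymous.
Codon 2: AAA Lys / AAC Asn — nonsynonymous.
Codon 3: AGG Arg / CCG Pro — nonsynonymous.
Codon 4: CUC Leu / CUC Leu — identical.
Codon 5: GGA Gly / AGC Ser — nonsynonymous.
Codon 6: GCC Ala / GCU Ala — synonymous.
Nonsynonymous differences: 3.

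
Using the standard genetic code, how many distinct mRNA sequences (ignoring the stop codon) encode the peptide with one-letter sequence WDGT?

32

Trp: 1 codon.
Asp: 2 codons.
Gly: 4 codons.
Thr: 4 codons.
1 × 2 × 4 × 4 = 32.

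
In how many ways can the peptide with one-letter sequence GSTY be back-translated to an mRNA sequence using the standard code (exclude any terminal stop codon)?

192

Gly: 4 codons.
Ser: 6 codons.
Thr: 4 codons.
Tyr: 2 codons.
4 × 6 × 4 × 2 = 192.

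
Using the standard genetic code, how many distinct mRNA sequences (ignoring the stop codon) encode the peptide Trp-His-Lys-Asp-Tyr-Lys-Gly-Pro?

512

Trp: 1 codon.
His: 2 codons.
Lys: 2 codons.
Asp: 2 codons.
Tyr: 2 codons.
Lys: 2 codons.
Gly: 4 codons.
Pro: 4 codons.
1 × 2 × 2 × 2 × 2 × 2 × 4 × 4 = 512.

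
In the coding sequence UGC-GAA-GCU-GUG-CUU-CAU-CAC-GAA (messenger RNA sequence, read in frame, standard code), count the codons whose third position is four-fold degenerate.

3

Codon 1 UGC (Cys): third position 2-fold.
Codon 2 GAA (Glu): third position 2-fold.
Codon 3 GCU (Ala): third position 4-fold.
Codon 4 GUG (Val): third position 4-fold.
Codon 5 CUU (Leu): third position 4-fold.
Codon 6 CAU (His): third position 2-fold.
Codon 7 CAC (His): third position 2-fold.
Codon 8 GAA (Glu): third position 2-fold.
Four-fold degenerate third positions: 3.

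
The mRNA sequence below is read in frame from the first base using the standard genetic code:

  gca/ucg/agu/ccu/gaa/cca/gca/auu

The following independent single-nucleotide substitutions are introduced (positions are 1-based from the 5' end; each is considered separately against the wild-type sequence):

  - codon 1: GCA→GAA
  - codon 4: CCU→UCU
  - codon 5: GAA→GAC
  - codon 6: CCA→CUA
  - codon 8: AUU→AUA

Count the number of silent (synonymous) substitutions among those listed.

Codon 1: GCA (Ala) → GAA (Glu) — missense.
Codon 4: CCU (Pro) → UCU (Ser) — missense.
Codon 5: GAA (Glu) → GAC (Asp) — missense.
Codon 6: CCA (Pro) → CUA (Leu) — missense.
Codon 8: AUU (Ile) → AUA (Ile) — synonymous.
Synonymous: 1 of 5.

1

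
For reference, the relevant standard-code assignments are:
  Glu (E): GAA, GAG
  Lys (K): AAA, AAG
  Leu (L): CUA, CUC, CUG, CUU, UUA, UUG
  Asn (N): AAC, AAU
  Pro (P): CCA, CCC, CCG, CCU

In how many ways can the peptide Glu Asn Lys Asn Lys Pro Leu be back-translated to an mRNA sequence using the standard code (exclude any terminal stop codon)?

Glu: 2 codons.
Asn: 2 codons.
Lys: 2 codons.
Asn: 2 codons.
Lys: 2 codons.
Pro: 4 codons.
Leu: 6 codons.
2 × 2 × 2 × 2 × 2 × 4 × 6 = 768.

768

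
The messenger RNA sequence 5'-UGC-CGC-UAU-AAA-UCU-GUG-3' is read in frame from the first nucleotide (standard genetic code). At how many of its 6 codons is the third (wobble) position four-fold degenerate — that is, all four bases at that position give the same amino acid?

Codon 1 UGC (Cys): third position 2-fold.
Codon 2 CGC (Arg): third position 4-fold.
Codon 3 UAU (Tyr): third position 2-fold.
Codon 4 AAA (Lys): third position 2-fold.
Codon 5 UCU (Ser): third position 4-fold.
Codon 6 GUG (Val): third position 4-fold.
Four-fold degenerate third positions: 3.

3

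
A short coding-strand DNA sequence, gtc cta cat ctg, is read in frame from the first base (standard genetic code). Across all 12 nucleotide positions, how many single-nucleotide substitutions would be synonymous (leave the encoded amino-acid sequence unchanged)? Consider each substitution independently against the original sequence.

Codon 1 (GTC, Val): 3 synonymous substitutions.
Codon 2 (CTA, Leu): 4 synonymous substitutions.
Codon 3 (CAT, His): 1 synonymous substitution.
Codon 4 (CTG, Leu): 4 synonymous substitutions.
Total: 3 + 4 + 1 + 4 = 12.

12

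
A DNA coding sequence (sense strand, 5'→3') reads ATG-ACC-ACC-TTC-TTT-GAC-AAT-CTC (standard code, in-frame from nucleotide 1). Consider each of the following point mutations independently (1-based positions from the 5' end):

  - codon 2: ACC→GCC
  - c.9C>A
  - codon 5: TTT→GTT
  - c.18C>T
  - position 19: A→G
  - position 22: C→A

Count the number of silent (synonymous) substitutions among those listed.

2

Codon 2: ACC (Thr) → GCC (Ala) — missense.
Codon 3: ACC (Thr) → ACA (Thr) — synonymous.
Codon 5: TTT (Phe) → GTT (Val) — missense.
Codon 6: GAC (Asp) → GAT (Asp) — synonymous.
Codon 7: AAT (Asn) → GAT (Asp) — missense.
Codon 8: CTC (Leu) → ATC (Ile) — missense.
Synonymous: 2 of 6.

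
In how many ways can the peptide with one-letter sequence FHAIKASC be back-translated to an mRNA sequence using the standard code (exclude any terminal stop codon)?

Phe: 2 codons.
His: 2 codons.
Ala: 4 codons.
Ile: 3 codons.
Lys: 2 codons.
Ala: 4 codons.
Ser: 6 codons.
Cys: 2 codons.
2 × 2 × 4 × 3 × 2 × 4 × 6 × 2 = 4608.

4608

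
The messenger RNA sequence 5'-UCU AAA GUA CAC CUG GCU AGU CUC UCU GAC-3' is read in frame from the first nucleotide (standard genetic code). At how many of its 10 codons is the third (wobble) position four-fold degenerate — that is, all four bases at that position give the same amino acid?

Codon 1 UCU (Ser): third position 4-fold.
Codon 2 AAA (Lys): third position 2-fold.
Codon 3 GUA (Val): third position 4-fold.
Codon 4 CAC (His): third position 2-fold.
Codon 5 CUG (Leu): third position 4-fold.
Codon 6 GCU (Ala): third position 4-fold.
Codon 7 AGU (Ser): third position 2-fold.
Codon 8 CUC (Leu): third position 4-fold.
Codon 9 UCU (Ser): third position 4-fold.
Codon 10 GAC (Asp): third position 2-fold.
Four-fold degenerate third positions: 6.

6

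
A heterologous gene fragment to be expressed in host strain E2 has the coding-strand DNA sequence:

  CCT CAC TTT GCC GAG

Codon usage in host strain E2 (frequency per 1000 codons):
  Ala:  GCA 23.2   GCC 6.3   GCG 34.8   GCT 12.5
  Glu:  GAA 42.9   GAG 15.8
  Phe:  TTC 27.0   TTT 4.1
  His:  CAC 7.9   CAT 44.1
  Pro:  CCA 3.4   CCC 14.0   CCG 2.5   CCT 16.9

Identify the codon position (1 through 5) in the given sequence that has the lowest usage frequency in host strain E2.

Codon 1 CCT (Pro): 16.9 per 1000.
Codon 2 CAC (His): 7.9 per 1000.
Codon 3 TTT (Phe): 4.1 per 1000.
Codon 4 GCC (Ala): 6.3 per 1000.
Codon 5 GAG (Glu): 15.8 per 1000.
Lowest frequency is 4.1 at codon 3.

3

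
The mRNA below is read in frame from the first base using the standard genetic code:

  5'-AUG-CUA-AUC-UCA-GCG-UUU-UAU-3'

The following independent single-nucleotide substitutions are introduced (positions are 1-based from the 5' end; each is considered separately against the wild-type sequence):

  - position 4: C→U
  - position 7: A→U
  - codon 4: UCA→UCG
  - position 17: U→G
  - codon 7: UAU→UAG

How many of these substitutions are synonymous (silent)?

Codon 2: CUA (Leu) → UUA (Leu) — synonymous.
Codon 3: AUC (Ile) → UUC (Phe) — missense.
Codon 4: UCA (Ser) → UCG (Ser) — synonymous.
Codon 6: UUU (Phe) → UGU (Cys) — missense.
Codon 7: UAU (Tyr) → UAG (Stop) — nonsense.
Synonymous: 2 of 5.

2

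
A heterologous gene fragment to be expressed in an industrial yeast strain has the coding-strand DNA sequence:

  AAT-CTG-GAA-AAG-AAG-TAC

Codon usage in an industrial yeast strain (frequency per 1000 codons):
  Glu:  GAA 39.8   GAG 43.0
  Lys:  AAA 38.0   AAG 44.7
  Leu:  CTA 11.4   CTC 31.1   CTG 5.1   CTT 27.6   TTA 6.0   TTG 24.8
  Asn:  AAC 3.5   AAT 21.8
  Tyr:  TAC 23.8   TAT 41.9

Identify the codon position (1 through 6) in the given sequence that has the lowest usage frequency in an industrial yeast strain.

2

Codon 1 AAT (Asn): 21.8 per 1000.
Codon 2 CTG (Leu): 5.1 per 1000.
Codon 3 GAA (Glu): 39.8 per 1000.
Codon 4 AAG (Lys): 44.7 per 1000.
Codon 5 AAG (Lys): 44.7 per 1000.
Codon 6 TAC (Tyr): 23.8 per 1000.
Lowest frequency is 5.1 at codon 2.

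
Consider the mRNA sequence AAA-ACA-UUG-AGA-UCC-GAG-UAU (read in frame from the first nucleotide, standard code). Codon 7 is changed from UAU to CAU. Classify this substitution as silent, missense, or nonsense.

missense

Position 19 falls in codon 7: UAU → Tyr.
After the substitution the codon is CAU → His.
Tyr ≠ His, so this is a missense mutation.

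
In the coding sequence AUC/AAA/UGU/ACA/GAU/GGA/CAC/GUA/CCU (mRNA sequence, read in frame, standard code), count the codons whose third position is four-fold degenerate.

Codon 1 AUC (Ile): third position 3-fold.
Codon 2 AAA (Lys): third position 2-fold.
Codon 3 UGU (Cys): third position 2-fold.
Codon 4 ACA (Thr): third position 4-fold.
Codon 5 GAU (Asp): third position 2-fold.
Codon 6 GGA (Gly): third position 4-fold.
Codon 7 CAC (His): third position 2-fold.
Codon 8 GUA (Val): third position 4-fold.
Codon 9 CCU (Pro): third position 4-fold.
Four-fold degenerate third positions: 4.

4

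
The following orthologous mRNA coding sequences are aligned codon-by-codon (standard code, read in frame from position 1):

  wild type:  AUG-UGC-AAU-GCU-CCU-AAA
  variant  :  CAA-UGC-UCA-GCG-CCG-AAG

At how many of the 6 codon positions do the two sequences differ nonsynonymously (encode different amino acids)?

Codon 1: AUG Met / CAA Gln — nonsynonymous.
Codon 2: UGC Cys / UGC Cys — identical.
Codon 3: AAU Asn / UCA Ser — nonsynonymous.
Codon 4: GCU Ala / GCG Ala — synonymous.
Codon 5: CCU Pro / CCG Pro — synonymous.
Codon 6: AAA Lys / AAG Lys — synonymous.
Nonsynonymous differences: 2.

2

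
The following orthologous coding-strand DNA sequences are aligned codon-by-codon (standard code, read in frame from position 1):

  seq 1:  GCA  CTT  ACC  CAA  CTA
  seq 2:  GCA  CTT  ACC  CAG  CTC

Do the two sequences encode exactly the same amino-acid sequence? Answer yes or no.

Codon 1: GCA Ala / GCA Ala — identical.
Codon 2: CTT Leu / CTT Leu — identical.
Codon 3: ACC Thr / ACC Thr — identical.
Codon 4: CAA Gln / CAG Gln — synonymous.
Codon 5: CTA Leu / CTC Leu — synonymous.
Nonsynonymous differences: 0 → same protein.

yes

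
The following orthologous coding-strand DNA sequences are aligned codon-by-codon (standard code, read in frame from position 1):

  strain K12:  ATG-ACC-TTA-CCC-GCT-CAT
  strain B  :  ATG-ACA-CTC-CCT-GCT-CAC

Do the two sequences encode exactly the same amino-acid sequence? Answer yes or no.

Codon 1: ATG Met / ATG Met — identical.
Codon 2: ACC Thr / ACA Thr — synonymous.
Codon 3: TTA Leu / CTC Leu — synonymous.
Codon 4: CCC Pro / CCT Pro — synonymous.
Codon 5: GCT Ala / GCT Ala — identical.
Codon 6: CAT His / CAC His — synonymous.
Nonsynonymous differences: 0 → same protein.

yes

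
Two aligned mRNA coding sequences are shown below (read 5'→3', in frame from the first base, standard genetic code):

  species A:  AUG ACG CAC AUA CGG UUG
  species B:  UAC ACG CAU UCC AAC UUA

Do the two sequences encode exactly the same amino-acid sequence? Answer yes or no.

no

Codon 1: AUG Met / UAC Tyr — nonsynonymous.
Codon 2: ACG Thr / ACG Thr — identical.
Codon 3: CAC His / CAU His — synonymous.
Codon 4: AUA Ile / UCC Ser — nonsynonymous.
Codon 5: CGG Arg / AAC Asn — nonsynonymous.
Codon 6: UUG Leu / UUA Leu — synonymous.
Nonsynonymous differences: 3 → different protein.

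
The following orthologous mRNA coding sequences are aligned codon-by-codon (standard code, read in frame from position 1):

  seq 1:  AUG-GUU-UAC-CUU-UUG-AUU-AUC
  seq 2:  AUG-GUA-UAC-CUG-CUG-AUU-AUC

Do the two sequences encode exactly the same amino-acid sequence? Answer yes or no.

Codon 1: AUG Met / AUG Met — identical.
Codon 2: GUU Val / GUA Val — synonymous.
Codon 3: UAC Tyr / UAC Tyr — identical.
Codon 4: CUU Leu / CUG Leu — synonymous.
Codon 5: UUG Leu / CUG Leu — synonymous.
Codon 6: AUU Ile / AUU Ile — identical.
Codon 7: AUC Ile / AUC Ile — identical.
Nonsynonymous differences: 0 → same protein.

yes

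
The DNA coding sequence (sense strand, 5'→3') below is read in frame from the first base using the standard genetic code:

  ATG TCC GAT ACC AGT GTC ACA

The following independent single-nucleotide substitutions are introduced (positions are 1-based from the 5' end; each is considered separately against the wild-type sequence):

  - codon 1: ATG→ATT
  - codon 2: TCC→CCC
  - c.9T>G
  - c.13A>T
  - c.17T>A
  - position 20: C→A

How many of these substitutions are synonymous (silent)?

0

Codon 1: ATG (Met) → ATT (Ile) — missense.
Codon 2: TCC (Ser) → CCC (Pro) — missense.
Codon 3: GAT (Asp) → GAG (Glu) — missense.
Codon 5: AGT (Ser) → TGT (Cys) — missense.
Codon 6: GTC (Val) → GAC (Asp) — missense.
Codon 7: ACA (Thr) → AAA (Lys) — missense.
Synonymous: 0 of 6.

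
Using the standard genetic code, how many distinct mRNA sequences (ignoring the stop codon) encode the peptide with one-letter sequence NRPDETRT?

Asn: 2 codons.
Arg: 6 codons.
Pro: 4 codons.
Asp: 2 codons.
Glu: 2 codons.
Thr: 4 codons.
Arg: 6 codons.
Thr: 4 codons.
2 × 6 × 4 × 2 × 2 × 4 × 6 × 4 = 18432.

18432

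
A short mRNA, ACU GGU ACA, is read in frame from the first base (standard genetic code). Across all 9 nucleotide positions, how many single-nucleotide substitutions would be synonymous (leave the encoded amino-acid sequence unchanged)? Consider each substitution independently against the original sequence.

9

Codon 1 (ACU, Thr): 3 synonymous substitutions.
Codon 2 (GGU, Gly): 3 synonymous substitutions.
Codon 3 (ACA, Thr): 3 synonymous substitutions.
Total: 3 + 3 + 3 = 9.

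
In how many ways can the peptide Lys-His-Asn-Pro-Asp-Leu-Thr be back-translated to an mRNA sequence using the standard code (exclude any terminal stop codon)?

1536

Lys: 2 codons.
His: 2 codons.
Asn: 2 codons.
Pro: 4 codons.
Asp: 2 codons.
Leu: 6 codons.
Thr: 4 codons.
2 × 2 × 2 × 4 × 2 × 6 × 4 = 1536.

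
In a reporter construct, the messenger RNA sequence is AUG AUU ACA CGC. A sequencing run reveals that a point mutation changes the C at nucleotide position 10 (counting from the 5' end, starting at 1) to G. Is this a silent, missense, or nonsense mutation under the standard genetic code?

Position 10 falls in codon 4: CGC → Arg.
After the substitution the codon is GGC → Gly.
Arg ≠ Gly, so this is a missense mutation.

missense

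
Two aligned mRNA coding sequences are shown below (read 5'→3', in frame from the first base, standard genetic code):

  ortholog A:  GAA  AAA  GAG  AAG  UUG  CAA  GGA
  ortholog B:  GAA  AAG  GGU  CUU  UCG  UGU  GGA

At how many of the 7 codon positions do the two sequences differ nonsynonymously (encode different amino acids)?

4

Codon 1: GAA Glu / GAA Glu — identical.
Codon 2: AAA Lys / AAG Lys — synonymous.
Codon 3: GAG Glu / GGU Gly — nonsynonymous.
Codon 4: AAG Lys / CUU Leu — nonsynonymous.
Codon 5: UUG Leu / UCG Ser — nonsynonymous.
Codon 6: CAA Gln / UGU Cys — nonsynonymous.
Codon 7: GGA Gly / GGA Gly — identical.
Nonsynonymous differences: 4.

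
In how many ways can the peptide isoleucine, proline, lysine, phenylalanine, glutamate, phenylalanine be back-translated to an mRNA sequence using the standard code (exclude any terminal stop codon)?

Ile: 3 codons.
Pro: 4 codons.
Lys: 2 codons.
Phe: 2 codons.
Glu: 2 codons.
Phe: 2 codons.
3 × 4 × 2 × 2 × 2 × 2 = 192.

192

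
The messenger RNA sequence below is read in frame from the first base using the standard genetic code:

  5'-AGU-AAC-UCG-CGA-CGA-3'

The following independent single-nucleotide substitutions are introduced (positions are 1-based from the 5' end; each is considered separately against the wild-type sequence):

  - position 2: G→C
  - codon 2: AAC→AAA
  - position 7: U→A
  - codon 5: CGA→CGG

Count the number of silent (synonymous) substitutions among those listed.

1

Codon 1: AGU (Ser) → ACU (Thr) — missense.
Codon 2: AAC (Asn) → AAA (Lys) — missense.
Codon 3: UCG (Ser) → ACG (Thr) — missense.
Codon 5: CGA (Arg) → CGG (Arg) — synonymous.
Synonymous: 1 of 4.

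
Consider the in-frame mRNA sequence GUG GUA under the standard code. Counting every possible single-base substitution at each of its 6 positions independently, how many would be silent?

Codon 1 (GUG, Val): 3 synonymous substitutions.
Codon 2 (GUA, Val): 3 synonymous substitutions.
Total: 3 + 3 = 6.

6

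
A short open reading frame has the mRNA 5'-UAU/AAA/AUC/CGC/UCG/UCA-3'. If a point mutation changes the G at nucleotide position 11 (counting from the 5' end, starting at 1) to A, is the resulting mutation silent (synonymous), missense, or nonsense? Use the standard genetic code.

Position 11 falls in codon 4: CGC → Arg.
After the substitution the codon is CAC → His.
Arg ≠ His, so this is a missense mutation.

missense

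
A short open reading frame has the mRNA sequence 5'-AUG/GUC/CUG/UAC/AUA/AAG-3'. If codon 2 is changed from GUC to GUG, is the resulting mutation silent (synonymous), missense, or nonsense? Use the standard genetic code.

silent

Position 6 falls in codon 2: GUC → Val.
After the substitution the codon is GUG → Val.
Both encode Val, so the change is synonymous.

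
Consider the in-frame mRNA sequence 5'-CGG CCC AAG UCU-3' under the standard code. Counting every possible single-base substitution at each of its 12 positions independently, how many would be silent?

Codon 1 (CGG, Arg): 4 synonymous substitutions.
Codon 2 (CCC, Pro): 3 synonymous substitutions.
Codon 3 (AAG, Lys): 1 synonymous substitution.
Codon 4 (UCU, Ser): 3 synonymous substitutions.
Total: 4 + 3 + 1 + 3 = 11.

11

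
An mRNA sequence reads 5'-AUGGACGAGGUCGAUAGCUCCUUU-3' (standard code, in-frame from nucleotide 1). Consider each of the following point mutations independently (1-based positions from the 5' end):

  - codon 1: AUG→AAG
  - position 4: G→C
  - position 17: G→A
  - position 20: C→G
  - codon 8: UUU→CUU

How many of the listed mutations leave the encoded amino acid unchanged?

Codon 1: AUG (Met) → AAG (Lys) — missense.
Codon 2: GAC (Asp) → CAC (His) — missense.
Codon 6: AGC (Ser) → AAC (Asn) — missense.
Codon 7: UCC (Ser) → UGC (Cys) — missense.
Codon 8: UUU (Phe) → CUU (Leu) — missense.
Synonymous: 0 of 5.

0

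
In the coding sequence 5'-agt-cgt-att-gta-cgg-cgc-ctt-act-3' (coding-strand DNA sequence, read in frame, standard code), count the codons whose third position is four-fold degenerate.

Codon 1 AGT (Ser): third position 2-fold.
Codon 2 CGT (Arg): third position 4-fold.
Codon 3 ATT (Ile): third position 3-fold.
Codon 4 GTA (Val): third position 4-fold.
Codon 5 CGG (Arg): third position 4-fold.
Codon 6 CGC (Arg): third position 4-fold.
Codon 7 CTT (Leu): third position 4-fold.
Codon 8 ACT (Thr): third position 4-fold.
Four-fold degenerate third positions: 6.

6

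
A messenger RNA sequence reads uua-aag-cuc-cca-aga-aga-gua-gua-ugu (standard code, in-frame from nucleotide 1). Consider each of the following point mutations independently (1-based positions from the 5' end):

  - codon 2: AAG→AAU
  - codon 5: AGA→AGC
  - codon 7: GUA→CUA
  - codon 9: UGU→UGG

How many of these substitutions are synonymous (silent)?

Codon 2: AAG (Lys) → AAU (Asn) — missense.
Codon 5: AGA (Arg) → AGC (Ser) — missense.
Codon 7: GUA (Val) → CUA (Leu) — missense.
Codon 9: UGU (Cys) → UGG (Trp) — missense.
Synonymous: 0 of 4.

0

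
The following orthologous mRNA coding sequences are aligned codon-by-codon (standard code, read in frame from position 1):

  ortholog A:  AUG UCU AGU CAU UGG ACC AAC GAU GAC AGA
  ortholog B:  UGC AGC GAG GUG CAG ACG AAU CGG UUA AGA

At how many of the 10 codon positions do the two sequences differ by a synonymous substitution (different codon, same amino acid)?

Codon 1: AUG Met / UGC Cys — nonsynonymous.
Codon 2: UCU Ser / AGC Ser — synonymous.
Codon 3: AGU Ser / GAG Glu — nonsynonymous.
Codon 4: CAU His / GUG Val — nonsynonymous.
Codon 5: UGG Trp / CAG Gln — nonsynonymous.
Codon 6: ACC Thr / ACG Thr — synonymous.
Codon 7: AAC Asn / AAU Asn — synonymous.
Codon 8: GAU Asp / CGG Arg — nonsynonymous.
Codon 9: GAC Asp / UUA Leu — nonsynonymous.
Codon 10: AGA Arg / AGA Arg — identical.
Synonymous differences: 3.

3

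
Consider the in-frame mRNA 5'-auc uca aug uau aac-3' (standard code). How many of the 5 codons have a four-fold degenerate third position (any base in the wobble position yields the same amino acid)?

1

Codon 1 AUC (Ile): third position 3-fold.
Codon 2 UCA (Ser): third position 4-fold.
Codon 3 AUG (Met): third position 1-fold.
Codon 4 UAU (Tyr): third position 2-fold.
Codon 5 AAC (Asn): third position 2-fold.
Four-fold degenerate third positions: 1.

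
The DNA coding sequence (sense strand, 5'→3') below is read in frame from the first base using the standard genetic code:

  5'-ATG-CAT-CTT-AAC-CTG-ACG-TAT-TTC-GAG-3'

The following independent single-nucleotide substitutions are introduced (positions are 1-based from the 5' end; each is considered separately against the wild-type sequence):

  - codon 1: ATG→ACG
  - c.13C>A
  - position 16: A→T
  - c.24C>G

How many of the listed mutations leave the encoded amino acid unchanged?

Codon 1: ATG (Met) → ACG (Thr) — missense.
Codon 5: CTG (Leu) → ATG (Met) — missense.
Codon 6: ACG (Thr) → TCG (Ser) — missense.
Codon 8: TTC (Phe) → TTG (Leu) — missense.
Synonymous: 0 of 4.

0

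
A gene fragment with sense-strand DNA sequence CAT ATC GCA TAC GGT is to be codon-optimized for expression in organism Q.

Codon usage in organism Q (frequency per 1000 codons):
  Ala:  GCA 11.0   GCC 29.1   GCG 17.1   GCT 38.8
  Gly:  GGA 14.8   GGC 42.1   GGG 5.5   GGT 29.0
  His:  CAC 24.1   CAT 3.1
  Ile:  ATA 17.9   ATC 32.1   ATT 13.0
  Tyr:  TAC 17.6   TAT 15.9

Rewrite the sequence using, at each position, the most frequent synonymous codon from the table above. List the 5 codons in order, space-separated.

Codon 1 (His): best is CAC at 24.1.
Codon 2 (Ile): best is ATC at 32.1.
Codon 3 (Ala): best is GCT at 38.8.
Codon 4 (Tyr): best is TAC at 17.6.
Codon 5 (Gly): best is GGC at 42.1.

CAC ATC GCT TAC GGC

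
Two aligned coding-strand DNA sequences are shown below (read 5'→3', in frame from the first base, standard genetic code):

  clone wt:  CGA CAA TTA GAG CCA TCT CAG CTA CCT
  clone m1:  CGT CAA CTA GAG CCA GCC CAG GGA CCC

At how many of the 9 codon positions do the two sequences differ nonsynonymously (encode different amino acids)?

2

Codon 1: CGA Arg / CGT Arg — synonymous.
Codon 2: CAA Gln / CAA Gln — identical.
Codon 3: TTA Leu / CTA Leu — synonymous.
Codon 4: GAG Glu / GAG Glu — identical.
Codon 5: CCA Pro / CCA Pro — identical.
Codon 6: TCT Ser / GCC Ala — nonsynonymous.
Codon 7: CAG Gln / CAG Gln — identical.
Codon 8: CTA Leu / GGA Gly — nonsynonymous.
Codon 9: CCT Pro / CCC Pro — synonymous.
Nonsynonymous differences: 2.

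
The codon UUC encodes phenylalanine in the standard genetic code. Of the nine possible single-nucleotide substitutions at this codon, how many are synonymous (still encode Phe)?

1

Position 1: none → 0 synonymous.
Position 2: none → 0 synonymous.
Position 3: UUU → 1 synonymous.
Total: 0 + 0 + 1 = 1.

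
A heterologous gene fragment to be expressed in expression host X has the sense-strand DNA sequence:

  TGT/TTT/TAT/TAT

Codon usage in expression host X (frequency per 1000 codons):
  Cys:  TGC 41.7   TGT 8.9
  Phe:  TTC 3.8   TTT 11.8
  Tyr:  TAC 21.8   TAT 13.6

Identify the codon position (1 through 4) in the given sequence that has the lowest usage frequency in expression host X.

Codon 1 TGT (Cys): 8.9 per 1000.
Codon 2 TTT (Phe): 11.8 per 1000.
Codon 3 TAT (Tyr): 13.6 per 1000.
Codon 4 TAT (Tyr): 13.6 per 1000.
Lowest frequency is 8.9 at codon 1.

1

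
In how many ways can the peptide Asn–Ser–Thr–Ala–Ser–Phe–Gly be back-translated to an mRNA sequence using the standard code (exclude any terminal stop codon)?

Asn: 2 codons.
Ser: 6 codons.
Thr: 4 codons.
Ala: 4 codons.
Ser: 6 codons.
Phe: 2 codons.
Gly: 4 codons.
2 × 6 × 4 × 4 × 6 × 2 × 4 = 9216.

9216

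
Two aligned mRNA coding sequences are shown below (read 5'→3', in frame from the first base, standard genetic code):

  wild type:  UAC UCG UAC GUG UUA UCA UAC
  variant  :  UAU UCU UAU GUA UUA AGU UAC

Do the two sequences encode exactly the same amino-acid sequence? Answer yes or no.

Codon 1: UAC Tyr / UAU Tyr — synonymous.
Codon 2: UCG Ser / UCU Ser — synonymous.
Codon 3: UAC Tyr / UAU Tyr — synonymous.
Codon 4: GUG Val / GUA Val — synonymous.
Codon 5: UUA Leu / UUA Leu — identical.
Codon 6: UCA Ser / AGU Ser — synonymous.
Codon 7: UAC Tyr / UAC Tyr — identical.
Nonsynonymous differences: 0 → same protein.

yes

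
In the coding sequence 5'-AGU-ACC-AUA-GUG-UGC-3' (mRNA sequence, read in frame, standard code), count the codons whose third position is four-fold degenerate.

Codon 1 AGU (Ser): third position 2-fold.
Codon 2 ACC (Thr): third position 4-fold.
Codon 3 AUA (Ile): third position 3-fold.
Codon 4 GUG (Val): third position 4-fold.
Codon 5 UGC (Cys): third position 2-fold.
Four-fold degenerate third positions: 2.

2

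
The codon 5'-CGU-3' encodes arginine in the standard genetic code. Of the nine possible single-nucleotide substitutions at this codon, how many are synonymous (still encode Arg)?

Position 1: none → 0 synonymous.
Position 2: none → 0 synonymous.
Position 3: CGC, CGA, CGG → 3 synonymous.
Total: 0 + 0 + 3 = 3.

3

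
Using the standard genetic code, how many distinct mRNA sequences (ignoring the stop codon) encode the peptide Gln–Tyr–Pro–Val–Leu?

384

Gln: 2 codons.
Tyr: 2 codons.
Pro: 4 codons.
Val: 4 codons.
Leu: 6 codons.
2 × 2 × 4 × 4 × 6 = 384.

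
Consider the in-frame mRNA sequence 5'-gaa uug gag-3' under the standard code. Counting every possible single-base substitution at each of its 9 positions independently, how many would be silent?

Codon 1 (GAA, Glu): 1 synonymous substitution.
Codon 2 (UUG, Leu): 2 synonymous substitutions.
Codon 3 (GAG, Glu): 1 synonymous substitution.
Total: 1 + 2 + 1 = 4.

4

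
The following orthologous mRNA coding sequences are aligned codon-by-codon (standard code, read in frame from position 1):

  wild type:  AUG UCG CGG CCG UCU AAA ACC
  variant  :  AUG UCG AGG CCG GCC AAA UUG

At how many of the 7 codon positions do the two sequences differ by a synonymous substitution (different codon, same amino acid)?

Codon 1: AUG Met / AUG Met — identical.
Codon 2: UCG Ser / UCG Ser — identical.
Codon 3: CGG Arg / AGG Arg — synonymous.
Codon 4: CCG Pro / CCG Pro — identical.
Codon 5: UCU Ser / GCC Ala — nonsynonymous.
Codon 6: AAA Lys / AAA Lys — identical.
Codon 7: ACC Thr / UUG Leu — nonsynonymous.
Synonymous differences: 1.

1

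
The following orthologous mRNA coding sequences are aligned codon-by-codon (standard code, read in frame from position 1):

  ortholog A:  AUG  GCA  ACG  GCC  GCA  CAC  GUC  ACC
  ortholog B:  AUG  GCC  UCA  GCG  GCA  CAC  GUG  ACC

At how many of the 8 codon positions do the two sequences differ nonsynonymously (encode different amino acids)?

Codon 1: AUG Met / AUG Met — identical.
Codon 2: GCA Ala / GCC Ala — synonymous.
Codon 3: ACG Thr / UCA Ser — nonsynonymous.
Codon 4: GCC Ala / GCG Ala — synonymous.
Codon 5: GCA Ala / GCA Ala — identical.
Codon 6: CAC His / CAC His — identical.
Codon 7: GUC Val / GUG Val — synonymous.
Codon 8: ACC Thr / ACC Thr — identical.
Nonsynonymous differences: 1.

1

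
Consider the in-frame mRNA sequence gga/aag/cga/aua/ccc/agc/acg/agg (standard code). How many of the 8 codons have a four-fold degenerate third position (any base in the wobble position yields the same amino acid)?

Codon 1 GGA (Gly): third position 4-fold.
Codon 2 AAG (Lys): third position 2-fold.
Codon 3 CGA (Arg): third position 4-fold.
Codon 4 AUA (Ile): third position 3-fold.
Codon 5 CCC (Pro): third position 4-fold.
Codon 6 AGC (Ser): third position 2-fold.
Codon 7 ACG (Thr): third position 4-fold.
Codon 8 AGG (Arg): third position 2-fold.
Four-fold degenerate third positions: 4.

4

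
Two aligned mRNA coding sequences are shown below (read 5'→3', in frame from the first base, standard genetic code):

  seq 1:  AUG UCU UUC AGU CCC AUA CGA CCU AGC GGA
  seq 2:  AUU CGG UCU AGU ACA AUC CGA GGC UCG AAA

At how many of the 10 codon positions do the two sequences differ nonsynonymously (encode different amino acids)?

Codon 1: AUG Met / AUU Ile — nonsynonymous.
Codon 2: UCU Ser / CGG Arg — nonsynonymous.
Codon 3: UUC Phe / UCU Ser — nonsynonymous.
Codon 4: AGU Ser / AGU Ser — identical.
Codon 5: CCC Pro / ACA Thr — nonsynonymous.
Codon 6: AUA Ile / AUC Ile — synonymous.
Codon 7: CGA Arg / CGA Arg — identical.
Codon 8: CCU Pro / GGC Gly — nonsynonymous.
Codon 9: AGC Ser / UCG Ser — synonymous.
Codon 10: GGA Gly / AAA Lys — nonsynonymous.
Nonsynonymous differences: 6.

6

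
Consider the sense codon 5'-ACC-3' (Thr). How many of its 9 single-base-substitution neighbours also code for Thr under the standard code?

3

Position 1: none → 0 synonymous.
Position 2: none → 0 synonymous.
Position 3: ACU, ACA, ACG → 3 synonymous.
Total: 0 + 0 + 3 = 3.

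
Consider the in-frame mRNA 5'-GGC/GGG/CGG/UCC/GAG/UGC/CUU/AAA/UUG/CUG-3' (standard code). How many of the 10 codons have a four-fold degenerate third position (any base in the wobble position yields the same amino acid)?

Codon 1 GGC (Gly): third position 4-fold.
Codon 2 GGG (Gly): third position 4-fold.
Codon 3 CGG (Arg): third position 4-fold.
Codon 4 UCC (Ser): third position 4-fold.
Codon 5 GAG (Glu): third position 2-fold.
Codon 6 UGC (Cys): third position 2-fold.
Codon 7 CUU (Leu): third position 4-fold.
Codon 8 AAA (Lys): third position 2-fold.
Codon 9 UUG (Leu): third position 2-fold.
Codon 10 CUG (Leu): third position 4-fold.
Four-fold degenerate third positions: 6.

6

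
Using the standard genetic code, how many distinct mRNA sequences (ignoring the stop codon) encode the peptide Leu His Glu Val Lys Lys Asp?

768

Leu: 6 codons.
His: 2 codons.
Glu: 2 codons.
Val: 4 codons.
Lys: 2 codons.
Lys: 2 codons.
Asp: 2 codons.
6 × 2 × 2 × 4 × 2 × 2 × 2 = 768.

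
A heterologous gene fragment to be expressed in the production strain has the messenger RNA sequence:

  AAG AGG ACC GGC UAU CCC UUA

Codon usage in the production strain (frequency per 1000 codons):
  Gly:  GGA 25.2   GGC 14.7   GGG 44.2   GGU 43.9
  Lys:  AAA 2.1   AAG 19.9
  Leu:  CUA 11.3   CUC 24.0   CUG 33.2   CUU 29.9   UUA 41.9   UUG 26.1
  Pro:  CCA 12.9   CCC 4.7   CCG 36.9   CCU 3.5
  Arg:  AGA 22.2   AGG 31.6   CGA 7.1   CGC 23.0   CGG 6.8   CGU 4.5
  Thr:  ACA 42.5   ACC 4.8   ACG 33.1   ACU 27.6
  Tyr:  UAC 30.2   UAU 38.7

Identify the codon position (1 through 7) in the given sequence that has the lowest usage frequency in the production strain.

6

Codon 1 AAG (Lys): 19.9 per 1000.
Codon 2 AGG (Arg): 31.6 per 1000.
Codon 3 ACC (Thr): 4.8 per 1000.
Codon 4 GGC (Gly): 14.7 per 1000.
Codon 5 UAU (Tyr): 38.7 per 1000.
Codon 6 CCC (Pro): 4.7 per 1000.
Codon 7 UUA (Leu): 41.9 per 1000.
Lowest frequency is 4.7 at codon 6.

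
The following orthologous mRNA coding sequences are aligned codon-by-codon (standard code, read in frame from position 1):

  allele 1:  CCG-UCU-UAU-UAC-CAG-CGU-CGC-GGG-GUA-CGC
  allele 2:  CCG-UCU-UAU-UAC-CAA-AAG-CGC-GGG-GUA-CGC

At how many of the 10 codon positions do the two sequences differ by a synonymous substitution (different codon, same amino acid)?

1

Codon 1: CCG Pro / CCG Pro — identical.
Codon 2: UCU Ser / UCU Ser — identical.
Codon 3: UAU Tyr / UAU Tyr — identical.
Codon 4: UAC Tyr / UAC Tyr — identical.
Codon 5: CAG Gln / CAA Gln — synonymous.
Codon 6: CGU Arg / AAG Lys — nonsynonymous.
Codon 7: CGC Arg / CGC Arg — identical.
Codon 8: GGG Gly / GGG Gly — identical.
Codon 9: GUA Val / GUA Val — identical.
Codon 10: CGC Arg / CGC Arg — identical.
Synonymous differences: 1.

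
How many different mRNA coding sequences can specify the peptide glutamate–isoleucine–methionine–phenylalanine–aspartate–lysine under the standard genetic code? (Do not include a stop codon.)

Glu: 2 codons.
Ile: 3 codons.
Met: 1 codon.
Phe: 2 codons.
Asp: 2 codons.
Lys: 2 codons.
2 × 3 × 1 × 2 × 2 × 2 = 48.

48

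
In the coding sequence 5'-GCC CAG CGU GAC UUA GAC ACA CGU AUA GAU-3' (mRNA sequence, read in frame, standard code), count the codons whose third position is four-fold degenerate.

4

Codon 1 GCC (Ala): third position 4-fold.
Codon 2 CAG (Gln): third position 2-fold.
Codon 3 CGU (Arg): third position 4-fold.
Codon 4 GAC (Asp): third position 2-fold.
Codon 5 UUA (Leu): third position 2-fold.
Codon 6 GAC (Asp): third position 2-fold.
Codon 7 ACA (Thr): third position 4-fold.
Codon 8 CGU (Arg): third position 4-fold.
Codon 9 AUA (Ile): third position 3-fold.
Codon 10 GAU (Asp): third position 2-fold.
Four-fold degenerate third positions: 4.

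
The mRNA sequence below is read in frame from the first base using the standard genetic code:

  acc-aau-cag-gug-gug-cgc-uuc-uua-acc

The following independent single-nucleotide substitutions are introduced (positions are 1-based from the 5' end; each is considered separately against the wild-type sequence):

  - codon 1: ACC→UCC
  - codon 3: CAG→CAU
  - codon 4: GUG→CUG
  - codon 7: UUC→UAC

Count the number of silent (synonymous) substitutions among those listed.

Codon 1: ACC (Thr) → UCC (Ser) — missense.
Codon 3: CAG (Gln) → CAU (His) — missense.
Codon 4: GUG (Val) → CUG (Leu) — missense.
Codon 7: UUC (Phe) → UAC (Tyr) — missense.
Synonymous: 0 of 4.

0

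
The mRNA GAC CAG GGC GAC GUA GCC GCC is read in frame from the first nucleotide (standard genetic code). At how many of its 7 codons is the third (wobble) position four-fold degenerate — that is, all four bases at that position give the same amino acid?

Codon 1 GAC (Asp): third position 2-fold.
Codon 2 CAG (Gln): third position 2-fold.
Codon 3 GGC (Gly): third position 4-fold.
Codon 4 GAC (Asp): third position 2-fold.
Codon 5 GUA (Val): third position 4-fold.
Codon 6 GCC (Ala): third position 4-fold.
Codon 7 GCC (Ala): third position 4-fold.
Four-fold degenerate third positions: 4.

4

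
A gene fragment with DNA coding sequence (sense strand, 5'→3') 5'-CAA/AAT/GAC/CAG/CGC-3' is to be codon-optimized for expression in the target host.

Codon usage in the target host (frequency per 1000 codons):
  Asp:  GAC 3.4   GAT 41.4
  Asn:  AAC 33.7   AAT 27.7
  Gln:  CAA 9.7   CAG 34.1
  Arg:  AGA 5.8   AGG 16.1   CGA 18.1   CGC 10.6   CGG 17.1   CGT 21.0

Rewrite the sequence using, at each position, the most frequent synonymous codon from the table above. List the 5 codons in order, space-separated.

Codon 1 (Gln): best is CAG at 34.1.
Codon 2 (Asn): best is AAC at 33.7.
Codon 3 (Asp): best is GAT at 41.4.
Codon 4 (Gln): best is CAG at 34.1.
Codon 5 (Arg): best is CGT at 21.0.

CAG AAC GAT CAG CGT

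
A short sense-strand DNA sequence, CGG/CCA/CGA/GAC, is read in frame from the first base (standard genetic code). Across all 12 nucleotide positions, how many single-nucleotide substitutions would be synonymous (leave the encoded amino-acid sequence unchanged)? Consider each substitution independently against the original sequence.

Codon 1 (CGG, Arg): 4 synonymous substitutions.
Codon 2 (CCA, Pro): 3 synonymous substitutions.
Codon 3 (CGA, Arg): 4 synonymous substitutions.
Codon 4 (GAC, Asp): 1 synonymous substitution.
Total: 4 + 3 + 4 + 1 = 12.

12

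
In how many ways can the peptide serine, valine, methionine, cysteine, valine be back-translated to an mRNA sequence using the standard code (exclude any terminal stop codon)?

192

Ser: 6 codons.
Val: 4 codons.
Met: 1 codon.
Cys: 2 codons.
Val: 4 codons.
6 × 4 × 1 × 2 × 4 = 192.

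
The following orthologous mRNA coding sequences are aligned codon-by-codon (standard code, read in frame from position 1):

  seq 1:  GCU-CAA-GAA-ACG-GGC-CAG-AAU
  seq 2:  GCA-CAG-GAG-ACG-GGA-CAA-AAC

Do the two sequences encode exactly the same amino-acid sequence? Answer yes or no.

Codon 1: GCU Ala / GCA Ala — synonymous.
Codon 2: CAA Gln / CAG Gln — synonymous.
Codon 3: GAA Glu / GAG Glu — synonymous.
Codon 4: ACG Thr / ACG Thr — identical.
Codon 5: GGC Gly / GGA Gly — synonymous.
Codon 6: CAG Gln / CAA Gln — synonymous.
Codon 7: AAU Asn / AAC Asn — synonymous.
Nonsynonymous differences: 0 → same protein.

yes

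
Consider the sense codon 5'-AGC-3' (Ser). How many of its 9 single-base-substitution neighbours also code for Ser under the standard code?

1

Position 1: none → 0 synonymous.
Position 2: none → 0 synonymous.
Position 3: AGU → 1 synonymous.
Total: 0 + 0 + 1 = 1.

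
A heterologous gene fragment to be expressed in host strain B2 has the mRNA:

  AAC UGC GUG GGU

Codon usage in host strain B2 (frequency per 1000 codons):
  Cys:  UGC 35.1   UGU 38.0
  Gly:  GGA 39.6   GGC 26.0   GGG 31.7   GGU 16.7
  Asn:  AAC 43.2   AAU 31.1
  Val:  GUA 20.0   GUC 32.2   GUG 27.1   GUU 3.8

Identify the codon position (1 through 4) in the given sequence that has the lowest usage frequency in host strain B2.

4

Codon 1 AAC (Asn): 43.2 per 1000.
Codon 2 UGC (Cys): 35.1 per 1000.
Codon 3 GUG (Val): 27.1 per 1000.
Codon 4 GGU (Gly): 16.7 per 1000.
Lowest frequency is 16.7 at codon 4.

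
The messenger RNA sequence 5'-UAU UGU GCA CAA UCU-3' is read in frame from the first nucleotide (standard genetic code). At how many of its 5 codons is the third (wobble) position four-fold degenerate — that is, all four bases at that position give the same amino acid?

Codon 1 UAU (Tyr): third position 2-fold.
Codon 2 UGU (Cys): third position 2-fold.
Codon 3 GCA (Ala): third position 4-fold.
Codon 4 CAA (Gln): third position 2-fold.
Codon 5 UCU (Ser): third position 4-fold.
Four-fold degenerate third positions: 2.

2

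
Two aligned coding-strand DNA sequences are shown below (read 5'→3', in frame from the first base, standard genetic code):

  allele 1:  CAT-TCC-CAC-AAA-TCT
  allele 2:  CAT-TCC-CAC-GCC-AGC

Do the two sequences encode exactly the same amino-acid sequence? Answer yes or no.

no

Codon 1: CAT His / CAT His — identical.
Codon 2: TCC Ser / TCC Ser — identical.
Codon 3: CAC His / CAC His — identical.
Codon 4: AAA Lys / GCC Ala — nonsynonymous.
Codon 5: TCT Ser / AGC Ser — synonymous.
Nonsynonymous differences: 1 → different protein.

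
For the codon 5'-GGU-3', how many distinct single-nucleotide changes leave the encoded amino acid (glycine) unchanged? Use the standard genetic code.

Position 1: none → 0 synonymous.
Position 2: none → 0 synonymous.
Position 3: GGC, GGA, GGG → 3 synonymous.
Total: 0 + 0 + 3 = 3.

3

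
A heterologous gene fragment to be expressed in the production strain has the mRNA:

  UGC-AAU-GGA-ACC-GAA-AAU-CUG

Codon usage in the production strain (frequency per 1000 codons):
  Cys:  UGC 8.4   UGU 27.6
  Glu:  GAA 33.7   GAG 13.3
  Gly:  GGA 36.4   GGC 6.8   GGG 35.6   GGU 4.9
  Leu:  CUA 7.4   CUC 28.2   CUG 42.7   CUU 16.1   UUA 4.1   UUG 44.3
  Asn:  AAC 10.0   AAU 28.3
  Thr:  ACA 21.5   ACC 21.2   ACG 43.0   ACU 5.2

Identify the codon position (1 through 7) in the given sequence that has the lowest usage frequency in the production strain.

Codon 1 UGC (Cys): 8.4 per 1000.
Codon 2 AAU (Asn): 28.3 per 1000.
Codon 3 GGA (Gly): 36.4 per 1000.
Codon 4 ACC (Thr): 21.2 per 1000.
Codon 5 GAA (Glu): 33.7 per 1000.
Codon 6 AAU (Asn): 28.3 per 1000.
Codon 7 CUG (Leu): 42.7 per 1000.
Lowest frequency is 8.4 at codon 1.

1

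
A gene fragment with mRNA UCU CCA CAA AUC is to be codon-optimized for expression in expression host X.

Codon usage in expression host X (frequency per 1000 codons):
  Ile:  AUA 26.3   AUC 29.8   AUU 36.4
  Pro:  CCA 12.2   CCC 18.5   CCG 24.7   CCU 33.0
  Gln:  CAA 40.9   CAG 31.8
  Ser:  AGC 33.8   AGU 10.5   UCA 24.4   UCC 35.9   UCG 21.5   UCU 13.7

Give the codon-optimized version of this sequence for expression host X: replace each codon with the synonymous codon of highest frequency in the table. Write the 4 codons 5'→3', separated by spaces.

Codon 1 (Ser): best is UCC at 35.9.
Codon 2 (Pro): best is CCU at 33.0.
Codon 3 (Gln): best is CAA at 40.9.
Codon 4 (Ile): best is AUU at 36.4.

UCC CCU CAA AUU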